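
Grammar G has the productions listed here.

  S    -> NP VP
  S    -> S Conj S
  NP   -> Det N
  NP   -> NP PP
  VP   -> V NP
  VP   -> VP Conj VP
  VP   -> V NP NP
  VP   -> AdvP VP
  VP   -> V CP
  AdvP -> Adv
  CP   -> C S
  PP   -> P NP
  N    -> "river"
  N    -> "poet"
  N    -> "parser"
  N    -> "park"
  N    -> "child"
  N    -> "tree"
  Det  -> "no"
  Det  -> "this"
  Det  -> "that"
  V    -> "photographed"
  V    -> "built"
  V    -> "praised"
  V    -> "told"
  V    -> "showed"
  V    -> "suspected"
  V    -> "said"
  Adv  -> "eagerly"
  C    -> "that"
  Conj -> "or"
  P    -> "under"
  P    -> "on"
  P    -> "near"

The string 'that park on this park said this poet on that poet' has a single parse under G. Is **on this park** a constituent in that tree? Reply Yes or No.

[S [NP [NP [Det that] [N park]] [PP [P on] [NP [Det this] [N park]]]] [VP [V said] [NP [NP [Det this] [N poet]] [PP [P on] [NP [Det that] [N poet]]]]]]
The words 'on this park' are exhaustively dominated by a single PP node (built by PP → P NP), so they form a constituent.

Yes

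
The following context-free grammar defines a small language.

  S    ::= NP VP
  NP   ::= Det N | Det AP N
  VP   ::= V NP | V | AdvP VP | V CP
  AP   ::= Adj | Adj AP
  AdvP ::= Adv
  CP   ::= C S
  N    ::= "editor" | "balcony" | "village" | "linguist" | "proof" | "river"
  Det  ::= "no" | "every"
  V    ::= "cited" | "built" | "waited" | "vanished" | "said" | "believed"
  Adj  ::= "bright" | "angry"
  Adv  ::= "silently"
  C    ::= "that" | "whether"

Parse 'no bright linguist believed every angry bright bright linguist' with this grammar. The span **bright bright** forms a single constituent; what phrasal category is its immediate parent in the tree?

[S [NP [Det no] [AP [Adj bright]] [N linguist]] [VP [V believed] [NP [Det every] [AP [Adj angry] [AP [Adj bright] [AP [Adj bright]]]] [N linguist]]]]
The span 'bright bright' is the AP node built by AP → Adj AP.
Its mother is the AP built by AP → Adj AP.

AP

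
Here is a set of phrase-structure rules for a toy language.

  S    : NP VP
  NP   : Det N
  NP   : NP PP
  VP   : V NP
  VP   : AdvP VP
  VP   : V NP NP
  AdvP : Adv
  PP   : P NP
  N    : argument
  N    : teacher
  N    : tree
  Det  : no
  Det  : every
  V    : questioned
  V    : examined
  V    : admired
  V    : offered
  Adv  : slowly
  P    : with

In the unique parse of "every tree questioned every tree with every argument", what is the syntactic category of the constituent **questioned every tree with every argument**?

VP

S
  NP
    Det: every
    N: tree
  VP
    V: questioned
    NP
      NP
        Det: every
        N: tree
      PP
        P: with
        NP
          Det: every
          N: argument
The span 'questioned every tree with every argument' is the VP node built by VP → V NP.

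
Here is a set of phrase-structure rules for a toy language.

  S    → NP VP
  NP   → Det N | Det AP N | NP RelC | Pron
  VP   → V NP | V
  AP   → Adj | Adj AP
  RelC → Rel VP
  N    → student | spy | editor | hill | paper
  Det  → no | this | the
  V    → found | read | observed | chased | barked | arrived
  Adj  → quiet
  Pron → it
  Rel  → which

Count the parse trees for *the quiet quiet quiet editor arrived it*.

[S [NP [Det the] [AP [Adj quiet] [AP [Adj quiet] [AP [Adj quiet]]]] [N editor]] [VP [V arrived] [NP [Pron it]]]]
No rule offers an alternative attachment or grouping for any span, so this is the only derivation.

1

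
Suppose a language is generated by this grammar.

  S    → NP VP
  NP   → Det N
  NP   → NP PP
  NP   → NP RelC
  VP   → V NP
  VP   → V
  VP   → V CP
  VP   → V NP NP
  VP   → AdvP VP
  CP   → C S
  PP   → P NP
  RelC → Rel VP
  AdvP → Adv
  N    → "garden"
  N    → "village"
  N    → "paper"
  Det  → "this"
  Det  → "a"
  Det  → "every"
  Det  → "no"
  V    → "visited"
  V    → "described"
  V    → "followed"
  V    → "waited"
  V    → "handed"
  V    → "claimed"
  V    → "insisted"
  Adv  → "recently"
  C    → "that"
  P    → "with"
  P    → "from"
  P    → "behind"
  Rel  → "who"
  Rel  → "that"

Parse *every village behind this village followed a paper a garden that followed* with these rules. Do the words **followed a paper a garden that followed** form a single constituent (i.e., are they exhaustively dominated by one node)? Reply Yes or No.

[S [NP [NP [Det every] [N village]] [PP [P behind] [NP [Det this] [N village]]]] [VP [V followed] [NP [Det a] [N paper]] [NP [NP [Det a] [N garden]] [RelC [Rel that] [VP [V followed]]]]]]
The words 'followed a paper a garden that followed' are exhaustively dominated by a single VP node (built by VP → V NP NP), so they form a constituent.

Yes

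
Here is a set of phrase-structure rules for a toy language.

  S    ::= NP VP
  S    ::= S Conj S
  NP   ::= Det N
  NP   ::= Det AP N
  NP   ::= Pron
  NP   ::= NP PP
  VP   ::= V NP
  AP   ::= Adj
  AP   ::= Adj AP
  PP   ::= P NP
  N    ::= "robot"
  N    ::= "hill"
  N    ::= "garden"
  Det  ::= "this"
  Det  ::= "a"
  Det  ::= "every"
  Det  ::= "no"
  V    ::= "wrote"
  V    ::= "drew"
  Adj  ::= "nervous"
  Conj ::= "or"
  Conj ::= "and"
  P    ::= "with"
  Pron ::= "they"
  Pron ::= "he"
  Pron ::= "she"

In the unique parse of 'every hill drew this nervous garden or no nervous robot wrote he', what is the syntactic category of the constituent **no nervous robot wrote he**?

S

[S [S [NP [Det every] [N hill]] [VP [V drew] [NP [Det this] [AP [Adj nervous]] [N garden]]]] [Conj or] [S [NP [Det no] [AP [Adj nervous]] [N robot]] [VP [V wrote] [NP [Pron he]]]]]
The span 'no nervous robot wrote he' is the S node built by S → NP VP.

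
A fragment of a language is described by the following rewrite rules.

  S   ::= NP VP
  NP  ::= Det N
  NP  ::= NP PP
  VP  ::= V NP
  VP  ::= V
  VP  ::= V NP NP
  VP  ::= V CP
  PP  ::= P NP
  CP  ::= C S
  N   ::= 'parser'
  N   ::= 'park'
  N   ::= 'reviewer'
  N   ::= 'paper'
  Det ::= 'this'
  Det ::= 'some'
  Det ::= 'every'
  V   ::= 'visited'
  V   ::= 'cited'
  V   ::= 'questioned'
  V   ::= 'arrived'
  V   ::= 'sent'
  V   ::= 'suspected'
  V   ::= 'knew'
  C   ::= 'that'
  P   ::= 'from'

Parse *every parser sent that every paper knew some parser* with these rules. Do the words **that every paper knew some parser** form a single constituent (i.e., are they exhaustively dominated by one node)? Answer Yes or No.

Yes

[S [NP [Det every] [N parser]] [VP [V sent] [CP [C that] [S [NP [Det every] [N paper]] [VP [V knew] [NP [Det some] [N parser]]]]]]]
The words 'that every paper knew some parser' are exhaustively dominated by a single CP node (built by CP → C S), so they form a constituent.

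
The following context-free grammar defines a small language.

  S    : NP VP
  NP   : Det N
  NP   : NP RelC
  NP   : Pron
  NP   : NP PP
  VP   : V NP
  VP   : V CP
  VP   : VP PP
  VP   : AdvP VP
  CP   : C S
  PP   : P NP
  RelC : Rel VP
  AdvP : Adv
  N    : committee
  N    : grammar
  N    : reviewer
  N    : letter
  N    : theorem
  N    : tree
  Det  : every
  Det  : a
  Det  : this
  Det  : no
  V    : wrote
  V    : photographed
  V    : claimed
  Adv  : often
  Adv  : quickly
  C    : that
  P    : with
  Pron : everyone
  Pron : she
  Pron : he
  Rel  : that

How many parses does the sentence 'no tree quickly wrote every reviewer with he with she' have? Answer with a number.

9

Two of the 9 distinct bracketings:
[S [NP [Det no] [N tree]] [VP [VP [AdvP [Adv quickly]] [VP [V wrote] [NP [Det every] [N reviewer]]]] [PP [P with] [NP [NP [Pron he]] [PP [P with] [NP [Pron she]]]]]]]
[S [NP [Det no] [N tree]] [VP [VP [VP [AdvP [Adv quickly]] [VP [V wrote] [NP [Det every] [N reviewer]]]] [PP [P with] [NP [Pron he]]]] [PP [P with] [NP [Pron she]]]]]
The difference turns on whether NP → NP PP is used at the relevant span, versus an alternative expansion of NP.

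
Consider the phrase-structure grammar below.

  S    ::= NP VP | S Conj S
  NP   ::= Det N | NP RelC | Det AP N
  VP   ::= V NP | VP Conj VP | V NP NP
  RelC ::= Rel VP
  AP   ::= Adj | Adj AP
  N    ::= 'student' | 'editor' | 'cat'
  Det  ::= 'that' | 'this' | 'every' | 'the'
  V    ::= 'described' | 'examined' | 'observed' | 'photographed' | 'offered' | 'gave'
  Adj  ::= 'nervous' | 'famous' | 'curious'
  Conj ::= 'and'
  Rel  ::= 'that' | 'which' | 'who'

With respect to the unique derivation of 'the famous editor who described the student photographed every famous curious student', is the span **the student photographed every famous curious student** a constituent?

[S [NP [NP [Det the] [AP [Adj famous]] [N editor]] [RelC [Rel who] [VP [V described] [NP [Det the] [N student]]]]] [VP [V photographed] [NP [Det every] [AP [Adj famous] [AP [Adj curious]]] [N student]]]]
The smallest constituent containing 'the student photographed every famous curious student' is the S spanning 'the famous editor who described the student photographed every famous curious student'; no single node in the tree dominates exactly the given words.

No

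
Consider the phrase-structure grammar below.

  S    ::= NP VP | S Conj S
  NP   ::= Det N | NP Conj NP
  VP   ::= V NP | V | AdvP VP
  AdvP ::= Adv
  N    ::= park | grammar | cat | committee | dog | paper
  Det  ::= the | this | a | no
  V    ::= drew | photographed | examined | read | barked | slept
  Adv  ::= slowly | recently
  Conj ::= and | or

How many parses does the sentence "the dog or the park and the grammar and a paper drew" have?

5

Two of the 5 distinct bracketings:
[S [NP [NP [Det the] [N dog]] [Conj or] [NP [NP [Det the] [N park]] [Conj and] [NP [NP [Det the] [N grammar]] [Conj and] [NP [Det a] [N paper]]]]] [VP [V drew]]]
[S [NP [NP [Det the] [N dog]] [Conj or] [NP [NP [NP [Det the] [N park]] [Conj and] [NP [Det the] [N grammar]]] [Conj and] [NP [Det a] [N paper]]]] [VP [V drew]]]
The trees differ in how a recursive rule is bracketed over the same span.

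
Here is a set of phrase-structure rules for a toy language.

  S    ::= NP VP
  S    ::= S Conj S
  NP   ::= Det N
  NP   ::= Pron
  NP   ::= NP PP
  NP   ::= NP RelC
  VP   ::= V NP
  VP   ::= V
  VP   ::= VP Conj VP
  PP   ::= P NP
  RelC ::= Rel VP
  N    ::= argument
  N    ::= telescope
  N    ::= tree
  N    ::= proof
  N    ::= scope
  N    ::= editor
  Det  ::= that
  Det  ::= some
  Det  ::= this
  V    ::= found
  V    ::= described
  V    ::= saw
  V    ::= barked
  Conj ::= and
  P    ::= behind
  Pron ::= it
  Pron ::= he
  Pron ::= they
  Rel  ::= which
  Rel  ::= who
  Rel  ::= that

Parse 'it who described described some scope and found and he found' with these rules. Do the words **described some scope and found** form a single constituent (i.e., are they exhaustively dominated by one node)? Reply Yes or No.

Yes

[S [S [NP [NP [Pron it]] [RelC [Rel who] [VP [V described]]]] [VP [VP [V described] [NP [Det some] [N scope]]] [Conj and] [VP [V found]]]] [Conj and] [S [NP [Pron he]] [VP [V found]]]]
The words 'described some scope and found' are exhaustively dominated by a single VP node (built by VP → VP Conj VP), so they form a constituent.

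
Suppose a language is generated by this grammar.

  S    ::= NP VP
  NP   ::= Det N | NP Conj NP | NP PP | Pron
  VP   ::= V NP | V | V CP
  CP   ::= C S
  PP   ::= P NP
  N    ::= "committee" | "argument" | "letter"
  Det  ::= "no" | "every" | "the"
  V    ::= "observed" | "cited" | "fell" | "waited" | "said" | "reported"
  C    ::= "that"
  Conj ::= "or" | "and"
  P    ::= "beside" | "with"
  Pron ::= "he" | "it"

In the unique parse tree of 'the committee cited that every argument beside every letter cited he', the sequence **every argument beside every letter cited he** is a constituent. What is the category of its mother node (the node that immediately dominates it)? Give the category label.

CP

[S [NP [Det the] [N committee]] [VP [V cited] [CP [C that] [S [NP [NP [Det every] [N argument]] [PP [P beside] [NP [Det every] [N letter]]]] [VP [V cited] [NP [Pron he]]]]]]]
The span 'every argument beside every letter cited he' is the S node built by S → NP VP.
Its mother is the CP built by CP → C S.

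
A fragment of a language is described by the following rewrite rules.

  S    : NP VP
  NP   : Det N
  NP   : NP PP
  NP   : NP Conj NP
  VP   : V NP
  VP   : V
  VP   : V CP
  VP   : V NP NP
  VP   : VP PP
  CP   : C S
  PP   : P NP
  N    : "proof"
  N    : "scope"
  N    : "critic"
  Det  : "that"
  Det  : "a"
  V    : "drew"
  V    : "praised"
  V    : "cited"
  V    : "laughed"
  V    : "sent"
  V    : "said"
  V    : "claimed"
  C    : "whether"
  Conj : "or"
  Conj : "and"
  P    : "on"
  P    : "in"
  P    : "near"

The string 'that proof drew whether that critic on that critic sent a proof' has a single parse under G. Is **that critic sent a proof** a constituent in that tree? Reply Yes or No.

No

[S [NP [Det that] [N proof]] [VP [V drew] [CP [C whether] [S [NP [NP [Det that] [N critic]] [PP [P on] [NP [Det that] [N critic]]]] [VP [V sent] [NP [Det a] [N proof]]]]]]]
The smallest constituent containing 'that critic sent a proof' is the S spanning 'that critic on that critic sent a proof'; no single node in the tree dominates exactly the given words.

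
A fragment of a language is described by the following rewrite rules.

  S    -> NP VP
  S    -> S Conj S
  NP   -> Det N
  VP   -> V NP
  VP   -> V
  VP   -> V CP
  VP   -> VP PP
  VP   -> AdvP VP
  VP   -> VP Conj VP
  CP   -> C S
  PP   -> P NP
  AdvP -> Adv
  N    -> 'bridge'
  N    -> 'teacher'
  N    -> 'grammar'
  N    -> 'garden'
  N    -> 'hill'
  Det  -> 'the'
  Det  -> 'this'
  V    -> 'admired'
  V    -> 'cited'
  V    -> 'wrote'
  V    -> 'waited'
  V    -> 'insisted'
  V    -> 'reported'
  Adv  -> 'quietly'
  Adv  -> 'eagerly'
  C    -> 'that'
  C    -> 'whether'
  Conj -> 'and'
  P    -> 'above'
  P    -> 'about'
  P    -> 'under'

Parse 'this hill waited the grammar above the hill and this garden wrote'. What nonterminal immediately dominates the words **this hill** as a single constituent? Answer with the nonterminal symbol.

NP

S
  S
    NP
      Det: this
      N: hill
    VP
      VP
        V: waited
        NP
          Det: the
          N: grammar
      PP
        P: above
        NP
          Det: the
          N: hill
  Conj: and
  S
    NP
      Det: this
      N: garden
    VP
      V: wrote
The span 'this hill' is the NP node built by NP → Det N.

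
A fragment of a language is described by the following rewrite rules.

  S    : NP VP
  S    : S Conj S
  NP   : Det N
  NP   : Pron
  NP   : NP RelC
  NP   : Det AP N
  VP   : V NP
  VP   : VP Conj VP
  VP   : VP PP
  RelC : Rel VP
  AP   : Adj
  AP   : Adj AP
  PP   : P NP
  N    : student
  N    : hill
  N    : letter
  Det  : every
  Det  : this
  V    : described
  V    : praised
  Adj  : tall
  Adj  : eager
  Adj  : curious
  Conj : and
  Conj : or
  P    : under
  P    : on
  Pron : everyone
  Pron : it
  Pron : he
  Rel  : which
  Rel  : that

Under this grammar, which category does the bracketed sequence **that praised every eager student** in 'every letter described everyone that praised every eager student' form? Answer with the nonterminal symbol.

RelC

S
  NP
    Det: every
    N: letter
  VP
    V: described
    NP
      NP
        Pron: everyone
      RelC
        Rel: that
        VP
          V: praised
          NP
            Det: every
            AP
              Adj: eager
            N: student
The span 'that praised every eager student' is the RelC node built by RelC → Rel VP.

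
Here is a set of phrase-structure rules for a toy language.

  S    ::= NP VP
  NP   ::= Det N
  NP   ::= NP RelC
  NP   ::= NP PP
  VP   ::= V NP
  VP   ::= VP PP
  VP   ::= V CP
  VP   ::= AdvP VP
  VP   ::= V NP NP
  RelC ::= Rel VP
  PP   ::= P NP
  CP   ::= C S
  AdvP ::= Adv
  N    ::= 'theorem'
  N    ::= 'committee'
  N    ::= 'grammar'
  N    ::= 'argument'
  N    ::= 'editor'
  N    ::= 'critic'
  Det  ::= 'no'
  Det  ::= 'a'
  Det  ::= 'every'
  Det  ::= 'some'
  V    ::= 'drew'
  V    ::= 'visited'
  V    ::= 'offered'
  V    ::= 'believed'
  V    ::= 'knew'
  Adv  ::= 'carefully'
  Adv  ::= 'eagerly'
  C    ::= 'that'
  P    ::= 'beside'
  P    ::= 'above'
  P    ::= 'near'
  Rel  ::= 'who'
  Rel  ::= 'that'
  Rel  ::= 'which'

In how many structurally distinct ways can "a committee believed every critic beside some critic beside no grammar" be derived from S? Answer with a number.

Two of the 5 distinct bracketings:
[S [NP [Det a] [N committee]] [VP [V believed] [NP [NP [Det every] [N critic]] [PP [P beside] [NP [NP [Det some] [N critic]] [PP [P beside] [NP [Det no] [N grammar]]]]]]]]
[S [NP [Det a] [N committee]] [VP [V believed] [NP [NP [NP [Det every] [N critic]] [PP [P beside] [NP [Det some] [N critic]]]] [PP [P beside] [NP [Det no] [N grammar]]]]]]
The trees differ in how a recursive rule is bracketed over the same span.

5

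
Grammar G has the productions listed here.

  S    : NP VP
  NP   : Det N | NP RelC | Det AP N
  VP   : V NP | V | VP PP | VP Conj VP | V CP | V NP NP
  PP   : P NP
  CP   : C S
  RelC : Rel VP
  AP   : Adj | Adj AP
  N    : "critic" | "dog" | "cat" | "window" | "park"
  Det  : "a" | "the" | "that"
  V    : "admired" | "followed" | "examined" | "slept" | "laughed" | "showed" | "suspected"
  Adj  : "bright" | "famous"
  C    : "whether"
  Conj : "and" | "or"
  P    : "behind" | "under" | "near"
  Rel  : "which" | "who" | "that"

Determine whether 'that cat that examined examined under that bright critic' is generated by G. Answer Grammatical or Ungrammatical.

Grammatical

S
  NP
    NP
      Det: that
      N: cat
    RelC
      Rel: that
      VP
        V: examined
  VP
    VP
      V: examined
    PP
      P: under
      NP
        Det: that
        AP
          Adj: bright
        N: critic
Each bracket corresponds to one application of a listed rule, so the string is derivable from S.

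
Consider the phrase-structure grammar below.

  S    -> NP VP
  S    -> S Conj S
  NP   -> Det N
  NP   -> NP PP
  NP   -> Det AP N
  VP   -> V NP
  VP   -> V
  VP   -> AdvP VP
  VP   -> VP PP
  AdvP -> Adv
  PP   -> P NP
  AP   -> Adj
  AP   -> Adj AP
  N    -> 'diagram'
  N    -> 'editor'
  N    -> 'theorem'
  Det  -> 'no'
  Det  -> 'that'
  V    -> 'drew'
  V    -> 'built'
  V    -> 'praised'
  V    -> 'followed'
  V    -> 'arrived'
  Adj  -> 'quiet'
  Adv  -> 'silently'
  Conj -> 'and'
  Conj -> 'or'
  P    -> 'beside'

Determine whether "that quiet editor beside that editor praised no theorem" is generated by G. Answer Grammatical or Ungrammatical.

Grammatical

[S [NP [NP [Det that] [AP [Adj quiet]] [N editor]] [PP [P beside] [NP [Det that] [N editor]]]] [VP [V praised] [NP [Det no] [N theorem]]]]
Every word is introduced by a lexical rule and the phrasal rules combine the resulting categories into a single S.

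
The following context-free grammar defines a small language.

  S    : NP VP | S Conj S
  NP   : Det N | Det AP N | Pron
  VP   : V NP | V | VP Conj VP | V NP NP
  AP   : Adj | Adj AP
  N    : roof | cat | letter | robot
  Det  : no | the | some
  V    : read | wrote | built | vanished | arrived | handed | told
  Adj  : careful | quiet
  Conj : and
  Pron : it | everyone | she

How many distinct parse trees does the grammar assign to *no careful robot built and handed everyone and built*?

2

The two bracketings:
[S [NP [Det no] [AP [Adj careful]] [N robot]] [VP [VP [V built]] [Conj and] [VP [VP [V handed] [NP [Pron everyone]]] [Conj and] [VP [V built]]]]]
[S [NP [Det no] [AP [Adj careful]] [N robot]] [VP [VP [VP [V built]] [Conj and] [VP [V handed] [NP [Pron everyone]]]] [Conj and] [VP [V built]]]]
The trees differ in how a recursive rule is bracketed over the same span.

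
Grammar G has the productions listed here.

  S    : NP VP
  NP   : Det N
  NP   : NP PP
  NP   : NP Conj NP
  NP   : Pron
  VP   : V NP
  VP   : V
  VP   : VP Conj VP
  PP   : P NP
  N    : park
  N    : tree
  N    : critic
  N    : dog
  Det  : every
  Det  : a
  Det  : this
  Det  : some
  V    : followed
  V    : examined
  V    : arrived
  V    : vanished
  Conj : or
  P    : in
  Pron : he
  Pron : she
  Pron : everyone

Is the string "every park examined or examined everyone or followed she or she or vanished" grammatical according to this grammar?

Grammatical

[S [NP [Det every] [N park]] [VP [VP [V examined]] [Conj or] [VP [VP [V examined] [NP [Pron everyone]]] [Conj or] [VP [VP [V followed] [NP [NP [Pron she]] [Conj or] [NP [Pron she]]]] [Conj or] [VP [V vanished]]]]]]
The bracketing above is licensed at every node by one of the given productions, with S at the root.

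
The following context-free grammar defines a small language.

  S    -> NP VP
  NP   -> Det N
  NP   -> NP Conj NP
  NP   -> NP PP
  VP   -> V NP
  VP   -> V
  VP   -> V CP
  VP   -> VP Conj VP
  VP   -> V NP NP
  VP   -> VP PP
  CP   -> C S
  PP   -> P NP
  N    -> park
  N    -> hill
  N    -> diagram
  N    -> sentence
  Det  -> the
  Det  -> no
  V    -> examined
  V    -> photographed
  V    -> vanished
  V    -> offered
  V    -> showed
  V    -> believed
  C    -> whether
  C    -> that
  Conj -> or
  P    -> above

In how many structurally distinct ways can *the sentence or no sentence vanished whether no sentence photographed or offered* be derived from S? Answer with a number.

2

The two bracketings:
[S [NP [NP [Det the] [N sentence]] [Conj or] [NP [Det no] [N sentence]]] [VP [V vanished] [CP [C whether] [S [NP [Det no] [N sentence]] [VP [VP [V photographed]] [Conj or] [VP [V offered]]]]]]]
[S [NP [NP [Det the] [N sentence]] [Conj or] [NP [Det no] [N sentence]]] [VP [VP [V vanished] [CP [C whether] [S [NP [Det no] [N sentence]] [VP [V photographed]]]]] [Conj or] [VP [V offered]]]]
The trees differ in how a recursive rule is bracketed over the same span.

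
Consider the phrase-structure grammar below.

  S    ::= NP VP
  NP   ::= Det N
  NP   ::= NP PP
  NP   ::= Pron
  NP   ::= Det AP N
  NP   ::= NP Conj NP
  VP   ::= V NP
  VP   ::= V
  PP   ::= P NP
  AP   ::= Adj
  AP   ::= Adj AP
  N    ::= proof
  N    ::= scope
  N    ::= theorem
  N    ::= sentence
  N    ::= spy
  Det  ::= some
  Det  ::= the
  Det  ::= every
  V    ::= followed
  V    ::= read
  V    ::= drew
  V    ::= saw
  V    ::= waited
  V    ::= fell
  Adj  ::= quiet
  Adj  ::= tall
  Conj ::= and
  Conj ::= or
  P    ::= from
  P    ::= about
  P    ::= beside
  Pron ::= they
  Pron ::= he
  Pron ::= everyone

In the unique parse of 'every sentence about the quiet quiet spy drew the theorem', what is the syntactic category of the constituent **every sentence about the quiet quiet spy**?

S
  NP
    NP
      Det: every
      N: sentence
    PP
      P: about
      NP
        Det: the
        AP
          Adj: quiet
          AP
            Adj: quiet
        N: spy
  VP
    V: drew
    NP
      Det: the
      N: theorem
The span 'every sentence about the quiet quiet spy' is the NP node built by NP → NP PP.

NP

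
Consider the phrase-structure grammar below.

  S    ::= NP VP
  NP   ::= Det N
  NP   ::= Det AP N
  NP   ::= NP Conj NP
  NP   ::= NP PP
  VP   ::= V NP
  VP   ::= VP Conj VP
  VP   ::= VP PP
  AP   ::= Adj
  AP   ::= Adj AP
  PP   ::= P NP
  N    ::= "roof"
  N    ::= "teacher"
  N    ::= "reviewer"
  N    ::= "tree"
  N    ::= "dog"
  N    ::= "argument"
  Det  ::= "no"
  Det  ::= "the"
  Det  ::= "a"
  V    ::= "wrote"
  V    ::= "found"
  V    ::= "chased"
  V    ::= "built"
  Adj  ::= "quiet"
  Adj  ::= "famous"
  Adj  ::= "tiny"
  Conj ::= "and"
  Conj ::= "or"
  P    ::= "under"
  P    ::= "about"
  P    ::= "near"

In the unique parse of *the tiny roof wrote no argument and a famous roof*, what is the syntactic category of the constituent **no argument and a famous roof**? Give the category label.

S
  NP
    Det: the
    AP
      Adj: tiny
    N: roof
  VP
    V: wrote
    NP
      NP
        Det: no
        N: argument
      Conj: and
      NP
        Det: a
        AP
          Adj: famous
        N: roof
The span 'no argument and a famous roof' is the NP node built by NP → NP Conj NP.

NP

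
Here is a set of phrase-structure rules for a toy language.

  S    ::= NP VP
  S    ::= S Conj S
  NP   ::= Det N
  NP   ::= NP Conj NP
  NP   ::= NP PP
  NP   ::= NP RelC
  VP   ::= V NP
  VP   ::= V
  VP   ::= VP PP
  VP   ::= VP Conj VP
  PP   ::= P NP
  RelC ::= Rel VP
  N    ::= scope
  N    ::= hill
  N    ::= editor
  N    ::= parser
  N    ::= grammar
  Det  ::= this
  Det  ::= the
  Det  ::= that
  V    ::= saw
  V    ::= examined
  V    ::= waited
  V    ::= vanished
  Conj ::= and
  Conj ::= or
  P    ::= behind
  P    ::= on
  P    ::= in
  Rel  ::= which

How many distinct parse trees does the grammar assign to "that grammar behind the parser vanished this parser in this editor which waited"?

Two of the 3 distinct bracketings:
[S [NP [NP [Det that] [N grammar]] [PP [P behind] [NP [Det the] [N parser]]]] [VP [V vanished] [NP [NP [Det this] [N parser]] [PP [P in] [NP [NP [Det this] [N editor]] [RelC [Rel which] [VP [V waited]]]]]]]]
[S [NP [NP [Det that] [N grammar]] [PP [P behind] [NP [Det the] [N parser]]]] [VP [V vanished] [NP [NP [NP [Det this] [N parser]] [PP [P in] [NP [Det this] [N editor]]]] [RelC [Rel which] [VP [V waited]]]]]]
The trees differ in how a recursive rule is bracketed over the same span.

3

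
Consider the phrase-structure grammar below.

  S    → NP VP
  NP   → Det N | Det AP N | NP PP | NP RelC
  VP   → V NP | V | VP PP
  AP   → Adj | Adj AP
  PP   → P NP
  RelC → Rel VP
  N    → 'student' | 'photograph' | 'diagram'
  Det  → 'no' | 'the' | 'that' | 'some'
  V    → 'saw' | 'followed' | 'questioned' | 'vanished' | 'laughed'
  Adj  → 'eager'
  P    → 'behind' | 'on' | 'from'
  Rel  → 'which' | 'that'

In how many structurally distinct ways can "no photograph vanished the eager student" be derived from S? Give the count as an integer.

1

[S [NP [Det no] [N photograph]] [VP [V vanished] [NP [Det the] [AP [Adj eager]] [N student]]]]
No rule offers an alternative attachment or grouping for any span, so this is the only derivation.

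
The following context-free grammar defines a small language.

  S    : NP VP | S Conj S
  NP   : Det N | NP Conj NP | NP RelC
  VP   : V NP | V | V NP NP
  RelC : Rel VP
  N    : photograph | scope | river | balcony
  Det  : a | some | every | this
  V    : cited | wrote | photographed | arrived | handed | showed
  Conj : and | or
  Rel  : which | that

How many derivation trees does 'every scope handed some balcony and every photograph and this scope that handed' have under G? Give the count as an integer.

Two of the 5 distinct bracketings:
[S [NP [Det every] [N scope]] [VP [V handed] [NP [NP [Det some] [N balcony]] [Conj and] [NP [NP [Det every] [N photograph]] [Conj and] [NP [NP [Det this] [N scope]] [RelC [Rel that] [VP [V handed]]]]]]]]
[S [NP [Det every] [N scope]] [VP [V handed] [NP [NP [Det some] [N balcony]] [Conj and] [NP [NP [NP [Det every] [N photograph]] [Conj and] [NP [Det this] [N scope]]] [RelC [Rel that] [VP [V handed]]]]]]]
The trees differ in how a recursive rule is bracketed over the same span.

5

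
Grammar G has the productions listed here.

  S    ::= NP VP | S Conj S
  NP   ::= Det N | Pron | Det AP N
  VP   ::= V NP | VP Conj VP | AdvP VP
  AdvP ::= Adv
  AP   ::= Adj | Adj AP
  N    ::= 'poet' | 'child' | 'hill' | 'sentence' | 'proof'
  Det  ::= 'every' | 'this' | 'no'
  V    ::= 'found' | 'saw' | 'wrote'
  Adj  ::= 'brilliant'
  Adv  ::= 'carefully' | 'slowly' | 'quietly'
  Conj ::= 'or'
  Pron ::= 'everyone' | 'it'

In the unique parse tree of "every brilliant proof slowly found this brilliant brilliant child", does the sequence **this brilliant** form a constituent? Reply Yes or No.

[S [NP [Det every] [AP [Adj brilliant]] [N proof]] [VP [AdvP [Adv slowly]] [VP [V found] [NP [Det this] [AP [Adj brilliant] [AP [Adj brilliant]]] [N child]]]]]
The smallest constituent containing 'this brilliant' is the NP spanning 'this brilliant brilliant child'; no single node in the tree dominates exactly the given words.

No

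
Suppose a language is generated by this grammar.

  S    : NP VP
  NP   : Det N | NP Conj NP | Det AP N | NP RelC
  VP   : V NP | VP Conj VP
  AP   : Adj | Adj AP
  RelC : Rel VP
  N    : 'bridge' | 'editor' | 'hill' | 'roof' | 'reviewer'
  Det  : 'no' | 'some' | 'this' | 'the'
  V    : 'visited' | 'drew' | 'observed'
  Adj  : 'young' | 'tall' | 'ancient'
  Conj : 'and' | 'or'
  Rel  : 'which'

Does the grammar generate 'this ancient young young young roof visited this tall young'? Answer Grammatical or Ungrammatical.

For S → NP VP, the only prefix that parses as NP is 'this ancient young young young roof', but the remainder 'visited this tall young' is not a VP under these rules.

Ungrammatical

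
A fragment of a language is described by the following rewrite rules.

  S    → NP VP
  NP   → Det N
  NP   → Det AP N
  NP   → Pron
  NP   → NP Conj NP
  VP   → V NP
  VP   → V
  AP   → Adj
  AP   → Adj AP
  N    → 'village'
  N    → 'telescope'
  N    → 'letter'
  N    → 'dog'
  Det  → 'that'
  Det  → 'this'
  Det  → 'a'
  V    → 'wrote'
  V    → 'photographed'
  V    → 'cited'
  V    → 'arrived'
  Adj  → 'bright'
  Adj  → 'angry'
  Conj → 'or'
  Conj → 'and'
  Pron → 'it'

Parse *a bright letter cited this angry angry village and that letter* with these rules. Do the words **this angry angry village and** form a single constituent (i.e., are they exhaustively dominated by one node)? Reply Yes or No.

[S [NP [Det a] [AP [Adj bright]] [N letter]] [VP [V cited] [NP [NP [Det this] [AP [Adj angry] [AP [Adj angry]]] [N village]] [Conj and] [NP [Det that] [N letter]]]]]
The smallest constituent containing 'this angry angry village and' is the NP spanning 'this angry angry village and that letter'; no single node in the tree dominates exactly the given words.

No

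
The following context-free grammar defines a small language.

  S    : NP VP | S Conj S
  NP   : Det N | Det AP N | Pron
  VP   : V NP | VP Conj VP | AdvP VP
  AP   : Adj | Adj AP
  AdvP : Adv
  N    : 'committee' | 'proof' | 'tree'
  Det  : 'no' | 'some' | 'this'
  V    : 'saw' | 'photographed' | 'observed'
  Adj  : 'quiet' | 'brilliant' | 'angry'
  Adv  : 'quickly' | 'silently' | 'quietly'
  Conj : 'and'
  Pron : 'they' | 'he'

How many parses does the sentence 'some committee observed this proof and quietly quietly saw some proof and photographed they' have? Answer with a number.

4

Two of the 4 distinct bracketings:
[S [NP [Det some] [N committee]] [VP [VP [V observed] [NP [Det this] [N proof]]] [Conj and] [VP [VP [AdvP [Adv quietly]] [VP [AdvP [Adv quietly]] [VP [V saw] [NP [Det some] [N proof]]]]] [Conj and] [VP [V photographed] [NP [Pron they]]]]]]
[S [NP [Det some] [N committee]] [VP [VP [V observed] [NP [Det this] [N proof]]] [Conj and] [VP [AdvP [Adv quietly]] [VP [VP [AdvP [Adv quietly]] [VP [V saw] [NP [Det some] [N proof]]]] [Conj and] [VP [V photographed] [NP [Pron they]]]]]]]
The trees differ in how a recursive rule is bracketed over the same span.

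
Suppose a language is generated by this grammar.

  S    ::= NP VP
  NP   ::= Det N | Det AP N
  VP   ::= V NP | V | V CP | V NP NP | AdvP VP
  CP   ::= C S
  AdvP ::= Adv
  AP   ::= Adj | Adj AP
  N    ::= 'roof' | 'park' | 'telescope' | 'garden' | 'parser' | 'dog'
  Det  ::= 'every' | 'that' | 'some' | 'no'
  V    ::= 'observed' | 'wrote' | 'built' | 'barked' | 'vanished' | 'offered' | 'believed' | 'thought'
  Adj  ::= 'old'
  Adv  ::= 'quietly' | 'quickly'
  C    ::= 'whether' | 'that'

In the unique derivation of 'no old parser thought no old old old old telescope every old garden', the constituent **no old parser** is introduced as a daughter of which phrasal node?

S
  NP
    Det: no
    AP
      Adj: old
    N: parser
  VP
    V: thought
    NP
      Det: no
      AP
        Adj: old
        AP
          Adj: old
          AP
            Adj: old
            AP
              Adj: old
      N: telescope
    NP
      Det: every
      AP
        Adj: old
      N: garden
The span 'no old parser' is the NP node built by NP → Det AP N.
Its mother is the S built by S → NP VP.

S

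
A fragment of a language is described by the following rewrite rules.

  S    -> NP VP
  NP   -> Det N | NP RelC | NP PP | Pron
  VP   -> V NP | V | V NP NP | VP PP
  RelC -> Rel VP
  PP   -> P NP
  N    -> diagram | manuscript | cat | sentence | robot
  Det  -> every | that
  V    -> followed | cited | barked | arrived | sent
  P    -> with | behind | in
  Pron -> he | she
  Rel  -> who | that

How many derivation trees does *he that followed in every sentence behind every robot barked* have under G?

5

Two of the 5 distinct bracketings:
[S [NP [NP [Pron he]] [RelC [Rel that] [VP [VP [V followed]] [PP [P in] [NP [NP [Det every] [N sentence]] [PP [P behind] [NP [Det every] [N robot]]]]]]]] [VP [V barked]]]
[S [NP [NP [Pron he]] [RelC [Rel that] [VP [VP [VP [V followed]] [PP [P in] [NP [Det every] [N sentence]]]] [PP [P behind] [NP [Det every] [N robot]]]]]] [VP [V barked]]]
The difference turns on whether NP → NP PP is used at the relevant span, versus an alternative expansion of NP.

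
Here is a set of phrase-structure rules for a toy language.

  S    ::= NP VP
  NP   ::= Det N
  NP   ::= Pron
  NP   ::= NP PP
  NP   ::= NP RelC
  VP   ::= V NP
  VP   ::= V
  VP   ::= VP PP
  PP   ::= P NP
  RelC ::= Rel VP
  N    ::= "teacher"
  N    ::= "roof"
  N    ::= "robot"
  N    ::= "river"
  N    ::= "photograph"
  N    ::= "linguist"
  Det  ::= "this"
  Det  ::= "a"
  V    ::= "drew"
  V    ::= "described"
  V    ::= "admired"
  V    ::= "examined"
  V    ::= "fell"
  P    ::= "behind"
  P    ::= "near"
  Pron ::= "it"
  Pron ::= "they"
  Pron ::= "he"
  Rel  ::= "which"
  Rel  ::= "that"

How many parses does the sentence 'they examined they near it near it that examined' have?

9

Two of the 9 distinct bracketings:
[S [NP [Pron they]] [VP [V examined] [NP [NP [Pron they]] [PP [P near] [NP [NP [Pron it]] [PP [P near] [NP [NP [Pron it]] [RelC [Rel that] [VP [V examined]]]]]]]]]]
[S [NP [Pron they]] [VP [V examined] [NP [NP [Pron they]] [PP [P near] [NP [NP [NP [Pron it]] [PP [P near] [NP [Pron it]]]] [RelC [Rel that] [VP [V examined]]]]]]]]
The trees differ in how a recursive rule is bracketed over the same span.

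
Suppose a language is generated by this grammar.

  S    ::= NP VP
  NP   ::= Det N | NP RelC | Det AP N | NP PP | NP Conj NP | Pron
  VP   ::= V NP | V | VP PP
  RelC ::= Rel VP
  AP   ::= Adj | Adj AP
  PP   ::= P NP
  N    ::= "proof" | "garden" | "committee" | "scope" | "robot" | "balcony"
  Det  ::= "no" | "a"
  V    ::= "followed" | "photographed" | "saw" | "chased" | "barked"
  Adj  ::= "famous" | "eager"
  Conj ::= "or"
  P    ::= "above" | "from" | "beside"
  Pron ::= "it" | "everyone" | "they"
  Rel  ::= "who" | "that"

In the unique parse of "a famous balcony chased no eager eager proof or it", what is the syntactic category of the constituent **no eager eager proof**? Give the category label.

[S [NP [Det a] [AP [Adj famous]] [N balcony]] [VP [V chased] [NP [NP [Det no] [AP [Adj eager] [AP [Adj eager]]] [N proof]] [Conj or] [NP [Pron it]]]]]
The span 'no eager eager proof' is the NP node built by NP → Det AP N.

NP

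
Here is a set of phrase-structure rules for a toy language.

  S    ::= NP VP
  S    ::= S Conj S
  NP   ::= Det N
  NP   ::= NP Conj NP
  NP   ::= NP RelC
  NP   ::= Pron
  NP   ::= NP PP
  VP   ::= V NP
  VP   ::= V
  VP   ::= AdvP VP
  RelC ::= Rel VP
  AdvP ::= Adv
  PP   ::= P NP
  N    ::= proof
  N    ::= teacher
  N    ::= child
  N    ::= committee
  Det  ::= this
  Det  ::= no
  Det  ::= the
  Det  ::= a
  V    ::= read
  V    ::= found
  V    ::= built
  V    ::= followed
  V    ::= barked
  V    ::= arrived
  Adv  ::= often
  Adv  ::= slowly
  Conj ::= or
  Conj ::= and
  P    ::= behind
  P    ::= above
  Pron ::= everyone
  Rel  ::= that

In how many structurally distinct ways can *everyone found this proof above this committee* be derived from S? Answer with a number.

1

[S [NP [Pron everyone]] [VP [V found] [NP [NP [Det this] [N proof]] [PP [P above] [NP [Det this] [N committee]]]]]]
No rule offers an alternative attachment or grouping for any span, so this is the only derivation.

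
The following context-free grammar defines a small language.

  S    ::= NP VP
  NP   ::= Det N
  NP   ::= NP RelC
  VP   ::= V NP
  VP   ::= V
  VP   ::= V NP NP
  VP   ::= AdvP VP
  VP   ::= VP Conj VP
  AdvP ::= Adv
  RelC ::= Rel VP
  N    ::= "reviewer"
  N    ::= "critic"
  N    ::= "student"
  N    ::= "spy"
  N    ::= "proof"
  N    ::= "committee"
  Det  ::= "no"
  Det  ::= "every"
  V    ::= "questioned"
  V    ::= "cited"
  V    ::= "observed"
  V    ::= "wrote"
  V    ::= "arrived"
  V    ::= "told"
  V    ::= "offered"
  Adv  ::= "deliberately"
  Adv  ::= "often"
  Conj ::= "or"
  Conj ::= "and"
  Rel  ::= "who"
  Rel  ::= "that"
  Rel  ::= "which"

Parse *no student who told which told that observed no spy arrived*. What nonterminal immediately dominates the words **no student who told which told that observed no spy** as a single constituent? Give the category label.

NP

[S [NP [NP [NP [NP [Det no] [N student]] [RelC [Rel who] [VP [V told]]]] [RelC [Rel which] [VP [V told]]]] [RelC [Rel that] [VP [V observed] [NP [Det no] [N spy]]]]] [VP [V arrived]]]
The span 'no student who told which told that observed no spy' is the NP node built by NP → NP RelC.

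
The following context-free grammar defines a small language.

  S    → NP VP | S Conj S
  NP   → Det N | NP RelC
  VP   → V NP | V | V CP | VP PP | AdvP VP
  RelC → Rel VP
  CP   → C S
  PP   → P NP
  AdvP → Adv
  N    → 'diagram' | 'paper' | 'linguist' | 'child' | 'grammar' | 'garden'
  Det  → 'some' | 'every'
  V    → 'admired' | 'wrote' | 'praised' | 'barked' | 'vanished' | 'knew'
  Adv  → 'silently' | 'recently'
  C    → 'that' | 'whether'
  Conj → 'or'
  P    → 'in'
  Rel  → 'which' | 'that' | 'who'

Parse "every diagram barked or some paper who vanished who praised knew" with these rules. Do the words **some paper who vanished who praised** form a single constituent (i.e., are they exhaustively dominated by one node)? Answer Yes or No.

[S [S [NP [Det every] [N diagram]] [VP [V barked]]] [Conj or] [S [NP [NP [NP [Det some] [N paper]] [RelC [Rel who] [VP [V vanished]]]] [RelC [Rel who] [VP [V praised]]]] [VP [V knew]]]]
The words 'some paper who vanished who praised' are exhaustively dominated by a single NP node (built by NP → NP RelC), so they form a constituent.

Yes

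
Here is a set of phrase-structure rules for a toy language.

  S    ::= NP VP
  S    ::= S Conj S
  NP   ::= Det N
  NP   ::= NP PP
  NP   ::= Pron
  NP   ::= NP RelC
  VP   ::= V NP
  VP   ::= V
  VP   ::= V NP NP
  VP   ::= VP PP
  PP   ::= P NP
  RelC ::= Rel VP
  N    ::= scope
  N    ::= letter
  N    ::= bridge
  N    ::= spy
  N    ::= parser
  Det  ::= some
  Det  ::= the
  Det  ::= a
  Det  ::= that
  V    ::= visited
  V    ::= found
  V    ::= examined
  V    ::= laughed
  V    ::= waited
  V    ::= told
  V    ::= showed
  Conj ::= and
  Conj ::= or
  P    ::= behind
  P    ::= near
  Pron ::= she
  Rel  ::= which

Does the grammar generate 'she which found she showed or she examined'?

Grammatical

[S [S [NP [NP [Pron she]] [RelC [Rel which] [VP [V found] [NP [Pron she]]]]] [VP [V showed]]] [Conj or] [S [NP [Pron she]] [VP [V examined]]]]
Every word is introduced by a lexical rule and the phrasal rules combine the resulting categories into a single S.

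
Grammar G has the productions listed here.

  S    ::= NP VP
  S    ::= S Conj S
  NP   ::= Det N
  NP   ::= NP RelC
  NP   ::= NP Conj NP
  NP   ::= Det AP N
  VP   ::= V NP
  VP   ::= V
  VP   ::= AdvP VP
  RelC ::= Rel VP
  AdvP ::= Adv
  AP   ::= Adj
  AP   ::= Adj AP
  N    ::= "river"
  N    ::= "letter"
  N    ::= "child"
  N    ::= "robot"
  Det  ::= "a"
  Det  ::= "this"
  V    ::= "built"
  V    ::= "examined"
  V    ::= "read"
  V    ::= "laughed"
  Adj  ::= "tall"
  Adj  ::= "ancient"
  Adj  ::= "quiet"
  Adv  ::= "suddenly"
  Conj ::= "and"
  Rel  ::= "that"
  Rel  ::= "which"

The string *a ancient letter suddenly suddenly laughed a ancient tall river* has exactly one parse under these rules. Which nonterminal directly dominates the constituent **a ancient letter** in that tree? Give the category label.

S
  NP
    Det: a
    AP
      Adj: ancient
    N: letter
  VP
    AdvP
      Adv: suddenly
    VP
      AdvP
        Adv: suddenly
      VP
        V: laughed
        NP
          Det: a
          AP
            Adj: ancient
            AP
              Adj: tall
          N: river
The span 'a ancient letter' is the NP node built by NP → Det AP N.
Its mother is the S built by S → NP VP.

S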